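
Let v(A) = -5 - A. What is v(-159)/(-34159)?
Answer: -154/34159 ≈ -0.0045083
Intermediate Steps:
v(-159)/(-34159) = (-5 - 1*(-159))/(-34159) = (-5 + 159)*(-1/34159) = 154*(-1/34159) = -154/34159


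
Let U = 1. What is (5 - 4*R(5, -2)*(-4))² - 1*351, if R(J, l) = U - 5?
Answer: 3130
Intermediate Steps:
R(J, l) = -4 (R(J, l) = 1 - 5 = -4)
(5 - 4*R(5, -2)*(-4))² - 1*351 = (5 - 4*(-4)*(-4))² - 1*351 = (5 + 16*(-4))² - 351 = (5 - 64)² - 351 = (-59)² - 351 = 3481 - 351 = 3130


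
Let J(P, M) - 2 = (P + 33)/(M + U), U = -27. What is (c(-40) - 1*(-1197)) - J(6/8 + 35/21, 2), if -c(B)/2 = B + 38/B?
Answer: 76699/60 ≈ 1278.3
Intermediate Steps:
J(P, M) = 2 + (33 + P)/(-27 + M) (J(P, M) = 2 + (P + 33)/(M - 27) = 2 + (33 + P)/(-27 + M))
c(B) = -76/B - 2*B (c(B) = -2*(B + 38/B) = -76/B - 2*B)
(c(-40) - 1*(-1197)) - J(6/8 + 35/21, 2) = ((-76/(-40) - 2*(-40)) - 1*(-1197)) - (-21 + (6/8 + 35/21) + 2*2)/(-27 + 2) = ((-76*(-1/40) + 80) + 1197) - (-21 + (6*(⅛) + 35*(1/21)) + 4)/(-25) = ((19/10 + 80) + 1197) - (-1)*(-21 + (¾ + 5/3) + 4)/25 = (819/10 + 1197) - (-1)*(-21 + 29/12 + 4)/25 = 12789/10 - (-1)*(-175)/(25*12) = 12789/10 - 1*7/12 = 12789/10 - 7/12 = 76699/60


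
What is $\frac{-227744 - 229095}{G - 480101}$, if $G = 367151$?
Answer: $\frac{456839}{112950} \approx 4.0446$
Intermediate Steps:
$\frac{-227744 - 229095}{G - 480101} = \frac{-227744 - 229095}{367151 - 480101} = - \frac{456839}{-112950} = \left(-456839\right) \left(- \frac{1}{112950}\right) = \frac{456839}{112950}$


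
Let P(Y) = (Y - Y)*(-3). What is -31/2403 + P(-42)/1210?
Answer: -31/2403 ≈ -0.012901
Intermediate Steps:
P(Y) = 0 (P(Y) = 0*(-3) = 0)
-31/2403 + P(-42)/1210 = -31/2403 + 0/1210 = -31*1/2403 + 0*(1/1210) = -31/2403 + 0 = -31/2403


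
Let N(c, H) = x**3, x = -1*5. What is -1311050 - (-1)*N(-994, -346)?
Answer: -1311175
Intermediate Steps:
x = -5
N(c, H) = -125 (N(c, H) = (-5)**3 = -125)
-1311050 - (-1)*N(-994, -346) = -1311050 - (-1)*(-125) = -1311050 - 1*125 = -1311050 - 125 = -1311175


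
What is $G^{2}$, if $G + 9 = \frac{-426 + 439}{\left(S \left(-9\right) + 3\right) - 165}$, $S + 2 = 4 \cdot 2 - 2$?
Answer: $\frac{3222025}{39204} \approx 82.186$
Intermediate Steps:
$S = 4$ ($S = -2 + \left(4 \cdot 2 - 2\right) = -2 + \left(8 - 2\right) = -2 + 6 = 4$)
$G = - \frac{1795}{198}$ ($G = -9 + \frac{-426 + 439}{\left(4 \left(-9\right) + 3\right) - 165} = -9 + \frac{13}{\left(-36 + 3\right) - 165} = -9 + \frac{13}{-33 - 165} = -9 + \frac{13}{-198} = -9 + 13 \left(- \frac{1}{198}\right) = -9 - \frac{13}{198} = - \frac{1795}{198} \approx -9.0657$)
$G^{2} = \left(- \frac{1795}{198}\right)^{2} = \frac{3222025}{39204}$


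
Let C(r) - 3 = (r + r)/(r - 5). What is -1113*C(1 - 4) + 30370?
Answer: 104785/4 ≈ 26196.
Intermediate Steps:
C(r) = 3 + 2*r/(-5 + r) (C(r) = 3 + (r + r)/(r - 5) = 3 + (2*r)/(-5 + r) = 3 + 2*r/(-5 + r))
-1113*C(1 - 4) + 30370 = -5565*(-3 + (1 - 4))/(-5 + (1 - 4)) + 30370 = -5565*(-3 - 3)/(-5 - 3) + 30370 = -5565*(-6)/(-8) + 30370 = -5565*(-1)*(-6)/8 + 30370 = -1113*15/4 + 30370 = -16695/4 + 30370 = 104785/4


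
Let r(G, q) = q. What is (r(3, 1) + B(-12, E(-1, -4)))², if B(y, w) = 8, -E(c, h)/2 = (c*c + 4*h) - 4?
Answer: 81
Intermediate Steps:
E(c, h) = 8 - 8*h - 2*c² (E(c, h) = -2*((c*c + 4*h) - 4) = -2*((c² + 4*h) - 4) = -2*(-4 + c² + 4*h) = 8 - 8*h - 2*c²)
(r(3, 1) + B(-12, E(-1, -4)))² = (1 + 8)² = 9² = 81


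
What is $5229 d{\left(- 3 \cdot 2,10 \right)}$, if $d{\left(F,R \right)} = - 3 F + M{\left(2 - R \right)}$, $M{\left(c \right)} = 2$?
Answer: $104580$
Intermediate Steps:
$d{\left(F,R \right)} = 2 - 3 F$ ($d{\left(F,R \right)} = - 3 F + 2 = 2 - 3 F$)
$5229 d{\left(- 3 \cdot 2,10 \right)} = 5229 \left(2 - 3 \left(- 3 \cdot 2\right)\right) = 5229 \left(2 - 3 \left(\left(-1\right) 6\right)\right) = 5229 \left(2 - -18\right) = 5229 \left(2 + 18\right) = 5229 \cdot 20 = 104580$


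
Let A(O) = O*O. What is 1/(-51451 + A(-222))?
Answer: -1/2167 ≈ -0.00046147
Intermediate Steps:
A(O) = O**2
1/(-51451 + A(-222)) = 1/(-51451 + (-222)**2) = 1/(-51451 + 49284) = 1/(-2167) = -1/2167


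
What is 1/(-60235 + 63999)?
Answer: 1/3764 ≈ 0.00026567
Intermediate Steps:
1/(-60235 + 63999) = 1/3764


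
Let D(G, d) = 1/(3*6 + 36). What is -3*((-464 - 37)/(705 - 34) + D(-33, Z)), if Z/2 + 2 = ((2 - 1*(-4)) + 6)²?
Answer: 26383/12078 ≈ 2.1844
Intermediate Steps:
Z = 284 (Z = -4 + 2*((2 - 1*(-4)) + 6)² = -4 + 2*((2 + 4) + 6)² = -4 + 2*(6 + 6)² = -4 + 2*12² = -4 + 2*144 = -4 + 288 = 284)
D(G, d) = 1/54 (D(G, d) = 1/(18 + 36) = 1/54)
-3*((-464 - 37)/(705 - 34) + D(-33, Z)) = -3*((-464 - 37)/(705 - 34) + 1/54) = -3*(-501/671 + 1/54) = -3*(-26383/36234) = 26383/12078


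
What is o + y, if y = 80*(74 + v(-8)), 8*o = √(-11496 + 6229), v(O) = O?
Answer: 5280 + I*√5267/8 ≈ 5280.0 + 9.0718*I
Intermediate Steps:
o = I*√5267/8 (o = √(-11496 + 6229)/8 = √(-5267)/8 = (I*√5267)/8 = I*√5267/8 ≈ 9.0718*I)
y = 5280 (y = 80*(74 - 8) = 80*66 = 5280)
o + y = I*√5267/8 + 5280 = 5280 + I*√5267/8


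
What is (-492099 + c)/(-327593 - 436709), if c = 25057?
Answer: 233521/382151 ≈ 0.61107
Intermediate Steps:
(-492099 + c)/(-327593 - 436709) = (-492099 + 25057)/(-327593 - 436709) = -467042/(-764302) = -467042*(-1/764302) = 233521/382151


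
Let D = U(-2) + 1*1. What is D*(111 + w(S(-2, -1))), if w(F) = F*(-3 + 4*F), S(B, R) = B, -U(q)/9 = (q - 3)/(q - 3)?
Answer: -1064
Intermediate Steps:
U(q) = -9 (U(q) = -9*(q - 3)/(q - 3) = -9*(-3 + q)/(-3 + q) = -9*1 = -9)
D = -8 (D = -9 + 1*1 = -9 + 1 = -8)
D*(111 + w(S(-2, -1))) = -8*(111 - 2*(-3 + 4*(-2))) = -8*(111 - 2*(-3 - 8)) = -8*(111 - 2*(-11)) = -8*(111 + 22) = -8*133 = -1064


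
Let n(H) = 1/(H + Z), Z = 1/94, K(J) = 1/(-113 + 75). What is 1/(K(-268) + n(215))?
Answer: -768018/16639 ≈ -46.158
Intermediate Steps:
K(J) = -1/38 (K(J) = 1/(-38) = -1/38)
Z = 1/94 ≈ 0.010638
n(H) = 1/(1/94 + H) (n(H) = 1/(H + 1/94) = 1/(1/94 + H))
1/(K(-268) + n(215)) = 1/(-1/38 + 94/(1 + 94*215)) = 1/(-1/38 + 94/(1 + 20210)) = 1/(-1/38 + 94/20211) = 1/(-16639/768018) = -768018/16639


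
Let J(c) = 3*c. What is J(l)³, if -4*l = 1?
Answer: -27/64 ≈ -0.42188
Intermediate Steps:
l = -¼ (l = -¼*1 = -¼ ≈ -0.25000)
J(l)³ = (3*(-¼))³ = (-¾)³ = -27/64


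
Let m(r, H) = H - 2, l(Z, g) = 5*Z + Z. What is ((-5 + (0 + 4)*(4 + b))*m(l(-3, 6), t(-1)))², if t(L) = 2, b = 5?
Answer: 0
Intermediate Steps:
l(Z, g) = 6*Z
m(r, H) = -2 + H
((-5 + (0 + 4)*(4 + b))*m(l(-3, 6), t(-1)))² = ((-5 + (0 + 4)*(4 + 5))*(-2 + 2))² = ((-5 + 4*9)*0)² = ((-5 + 36)*0)² = (31*0)² = 0² = 0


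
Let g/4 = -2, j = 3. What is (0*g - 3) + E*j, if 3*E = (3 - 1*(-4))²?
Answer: 46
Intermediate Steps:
g = -8 (g = 4*(-2) = -8)
E = 49/3 (E = (3 - 1*(-4))²/3 = (3 + 4)²/3 = (⅓)*7² = (⅓)*49 = 49/3 ≈ 16.333)
(0*g - 3) + E*j = (0*(-8) - 3) + (49/3)*3 = (0 - 3) + 49 = -3 + 49 = 46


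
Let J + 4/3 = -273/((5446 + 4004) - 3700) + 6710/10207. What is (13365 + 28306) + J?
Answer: 7336916850217/176070750 ≈ 41670.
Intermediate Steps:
J = -127373033/176070750 (J = -4/3 + (-273/((5446 + 4004) - 3700) + 6710/10207) = -4/3 + (-273/(9450 - 3700) + 6710*(1/10207)) = -4/3 + (-273/5750 + 6710/10207) = -4/3 + 35795989/58690250 = -127373033/176070750 ≈ -0.72342)
(13365 + 28306) + J = (13365 + 28306) - 127373033/176070750 = 41671 - 127373033/176070750 = 7336916850217/176070750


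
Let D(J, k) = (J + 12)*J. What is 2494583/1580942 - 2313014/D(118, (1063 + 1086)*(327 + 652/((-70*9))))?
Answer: -452309259496/3031456285 ≈ -149.21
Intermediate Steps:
D(J, k) = J*(12 + J) (D(J, k) = (12 + J)*J = J*(12 + J))
2494583/1580942 - 2313014/D(118, (1063 + 1086)*(327 + 652/((-70*9)))) = 2494583/1580942 - 2313014*1/(118*(12 + 118)) = 2494583*(1/1580942) - 2313014/(118*130) = 2494583/1580942 - 2313014/15340 = 2494583/1580942 - 2313014*1/15340 = 2494583/1580942 - 1156507/7670 = -452309259496/3031456285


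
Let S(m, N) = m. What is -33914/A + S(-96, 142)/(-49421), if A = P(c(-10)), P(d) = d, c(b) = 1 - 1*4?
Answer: 1676064082/148263 ≈ 11305.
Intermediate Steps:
c(b) = -3 (c(b) = 1 - 4 = -3)
A = -3
-33914/A + S(-96, 142)/(-49421) = -33914/(-3) - 96/(-49421) = -33914*(-⅓) - 96*(-1/49421) = 33914/3 + 96/49421 = 1676064082/148263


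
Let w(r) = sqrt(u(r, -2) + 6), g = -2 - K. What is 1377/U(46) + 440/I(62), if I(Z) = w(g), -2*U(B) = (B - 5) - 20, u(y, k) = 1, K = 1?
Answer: -918/7 + 440*sqrt(7)/7 ≈ 35.161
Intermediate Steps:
g = -3 (g = -2 - 1*1 = -2 - 1 = -3)
U(B) = 25/2 - B/2 (U(B) = -((B - 5) - 20)/2 = -((-5 + B) - 20)/2 = -(-25 + B)/2 = 25/2 - B/2)
w(r) = sqrt(7) (w(r) = sqrt(1 + 6) = sqrt(7))
I(Z) = sqrt(7)
1377/U(46) + 440/I(62) = 1377/(25/2 - 1/2*46) + 440/(sqrt(7)) = 1377/(25/2 - 23) + 440*(sqrt(7)/7) = 1377/(-21/2) + 440*sqrt(7)/7 = 1377*(-2/21) + 440*sqrt(7)/7 = -918/7 + 440*sqrt(7)/7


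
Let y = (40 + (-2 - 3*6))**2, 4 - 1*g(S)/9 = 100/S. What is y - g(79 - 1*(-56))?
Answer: 1112/3 ≈ 370.67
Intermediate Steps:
g(S) = 36 - 900/S
y = 400 (y = (40 + (-2 - 18))**2 = (40 - 20)**2 = 20**2 = 400)
y - g(79 - 1*(-56)) = 400 - (36 - 900/(79 - 1*(-56))) = 400 - (36 - 900/(79 + 56)) = 400 - (36 - 900/135) = 400 - (36 - 900*1/135) = 400 - (36 - 20/3) = 400 - 1*88/3 = 400 - 88/3 = 1112/3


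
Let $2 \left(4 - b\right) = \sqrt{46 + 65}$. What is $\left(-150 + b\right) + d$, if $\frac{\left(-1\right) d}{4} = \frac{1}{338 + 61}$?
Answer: $- \frac{58258}{399} - \frac{\sqrt{111}}{2} \approx -151.28$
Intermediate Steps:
$b = 4 - \frac{\sqrt{111}}{2}$ ($b = 4 - \frac{\sqrt{46 + 65}}{2} = 4 - \frac{\sqrt{111}}{2} \approx -1.2678$)
$d = - \frac{4}{399}$ ($d = - \frac{4}{338 + 61} = - \frac{4}{399} \approx -0.010025$)
$\left(-150 + b\right) + d = \left(-150 + \left(4 - \frac{\sqrt{111}}{2}\right)\right) - \frac{4}{399} = \left(-146 - \frac{\sqrt{111}}{2}\right) - \frac{4}{399} = - \frac{58258}{399} - \frac{\sqrt{111}}{2}$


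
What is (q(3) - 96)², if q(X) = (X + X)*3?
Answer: 6084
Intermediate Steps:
q(X) = 6*X (q(X) = (2*X)*3 = 6*X)
(q(3) - 96)² = (6*3 - 96)² = (18 - 96)² = (-78)² = 6084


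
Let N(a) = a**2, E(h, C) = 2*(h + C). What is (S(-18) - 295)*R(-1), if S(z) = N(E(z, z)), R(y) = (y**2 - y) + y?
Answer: 4889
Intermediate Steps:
E(h, C) = 2*C + 2*h (E(h, C) = 2*(C + h) = 2*C + 2*h)
R(y) = y**2
S(z) = 16*z**2 (S(z) = (2*z + 2*z)**2 = (4*z)**2 = 16*z**2)
(S(-18) - 295)*R(-1) = (16*(-18)**2 - 295)*(-1)**2 = (16*324 - 295)*1 = (5184 - 295)*1 = 4889*1 = 4889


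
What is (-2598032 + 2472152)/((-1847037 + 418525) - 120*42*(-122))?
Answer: 15735/101704 ≈ 0.15471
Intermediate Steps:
(-2598032 + 2472152)/((-1847037 + 418525) - 120*42*(-122)) = -125880/(-1428512 - 5040*(-122)) = -125880/(-1428512 + 614880) = -125880/(-813632) = -125880*(-1/813632) = 15735/101704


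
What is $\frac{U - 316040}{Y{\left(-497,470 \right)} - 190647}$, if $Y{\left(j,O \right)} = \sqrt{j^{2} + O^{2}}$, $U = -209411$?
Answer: $\frac{100175656797}{36345810700} + \frac{525451 \sqrt{467909}}{36345810700} \approx 2.7661$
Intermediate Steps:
$Y{\left(j,O \right)} = \sqrt{O^{2} + j^{2}}$
$\frac{U - 316040}{Y{\left(-497,470 \right)} - 190647} = \frac{-209411 - 316040}{\sqrt{470^{2} + \left(-497\right)^{2}} - 190647} = - \frac{525451}{\sqrt{220900 + 247009} - 190647} = - \frac{525451}{\sqrt{467909} - 190647} = - \frac{525451}{-190647 + \sqrt{467909}}$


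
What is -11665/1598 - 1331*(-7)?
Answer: 14876901/1598 ≈ 9309.7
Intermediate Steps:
-11665/1598 - 1331*(-7) = -11665*1/1598 + 9317 = -11665/1598 + 9317 = 14876901/1598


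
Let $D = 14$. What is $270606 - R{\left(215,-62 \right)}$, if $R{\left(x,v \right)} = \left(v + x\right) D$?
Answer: $268464$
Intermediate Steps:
$R{\left(x,v \right)} = 14 v + 14 x$ ($R{\left(x,v \right)} = \left(v + x\right) 14 = 14 v + 14 x$)
$270606 - R{\left(215,-62 \right)} = 270606 - \left(14 \left(-62\right) + 14 \cdot 215\right) = 270606 - \left(-868 + 3010\right) = 270606 - 2142 = 268464$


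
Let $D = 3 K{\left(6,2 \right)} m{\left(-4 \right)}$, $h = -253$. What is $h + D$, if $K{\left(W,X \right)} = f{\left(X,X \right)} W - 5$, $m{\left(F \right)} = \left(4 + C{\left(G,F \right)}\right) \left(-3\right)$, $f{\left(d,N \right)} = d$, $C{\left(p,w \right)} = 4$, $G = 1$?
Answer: $-757$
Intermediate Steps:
$m{\left(F \right)} = -24$ ($m{\left(F \right)} = \left(4 + 4\right) \left(-3\right) = 8 \left(-3\right) = -24$)
$K{\left(W,X \right)} = -5 + W X$ ($K{\left(W,X \right)} = X W - 5 = W X - 5 = -5 + W X$)
$D = -504$ ($D = 3 \left(-5 + 6 \cdot 2\right) \left(-24\right) = 3 \left(-5 + 12\right) \left(-24\right) = 3 \cdot 7 \left(-24\right) = 21 \left(-24\right) = -504$)
$h + D = -253 - 504 = -757$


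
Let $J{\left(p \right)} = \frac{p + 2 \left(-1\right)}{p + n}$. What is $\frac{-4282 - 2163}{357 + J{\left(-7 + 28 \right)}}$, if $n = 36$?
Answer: $- \frac{19335}{1072} \approx -18.036$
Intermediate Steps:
$J{\left(p \right)} = \frac{-2 + p}{36 + p}$ ($J{\left(p \right)} = \frac{p + 2 \left(-1\right)}{p + 36} = \frac{p - 2}{36 + p} = \frac{-2 + p}{36 + p}$)
$\frac{-4282 - 2163}{357 + J{\left(-7 + 28 \right)}} = \frac{-4282 - 2163}{357 + \frac{-2 + \left(-7 + 28\right)}{36 + \left(-7 + 28\right)}} = - \frac{6445}{357 + \frac{-2 + 21}{36 + 21}} = - \frac{6445}{357 + \frac{1}{57} \cdot 19} = - \frac{6445}{357 + \frac{1}{3}} = - \frac{6445}{\frac{1072}{3}} = \left(-6445\right) \frac{3}{1072} = - \frac{19335}{1072}$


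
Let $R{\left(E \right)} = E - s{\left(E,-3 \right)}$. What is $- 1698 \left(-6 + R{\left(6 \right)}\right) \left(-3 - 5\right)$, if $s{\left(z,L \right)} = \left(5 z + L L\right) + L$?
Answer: $-489024$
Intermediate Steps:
$s{\left(z,L \right)} = L + L^{2} + 5 z$ ($s{\left(z,L \right)} = \left(5 z + L^{2}\right) + L = \left(L^{2} + 5 z\right) + L = L + L^{2} + 5 z$)
$R{\left(E \right)} = -6 - 4 E$ ($R{\left(E \right)} = E - \left(-3 + \left(-3\right)^{2} + 5 E\right) = E - \left(-3 + 9 + 5 E\right) = E - \left(6 + 5 E\right) = -6 - 4 E$)
$- 1698 \left(-6 + R{\left(6 \right)}\right) \left(-3 - 5\right) = - 1698 \left(-6 - 30\right) \left(-3 - 5\right) = - 1698 \left(-6 - 30\right) \left(-8\right) = - 1698 \left(\left(-36\right) \left(-8\right)\right) = \left(-1698\right) 288 = -489024$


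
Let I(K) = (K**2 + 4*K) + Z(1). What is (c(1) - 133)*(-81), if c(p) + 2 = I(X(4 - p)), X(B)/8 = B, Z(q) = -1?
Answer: -43416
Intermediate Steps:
X(B) = 8*B
I(K) = -1 + K**2 + 4*K (I(K) = (K**2 + 4*K) - 1 = -1 + K**2 + 4*K)
c(p) = 125 + (32 - 8*p)**2 - 32*p (c(p) = -2 + (-1 + (8*(4 - p))**2 + 4*(8*(4 - p))) = -2 + (-1 + (32 - 8*p)**2 + 4*(32 - 8*p)) = -2 + (-1 + (32 - 8*p)**2 + (128 - 32*p)) = -2 + (127 + (32 - 8*p)**2 - 32*p) = 125 + (32 - 8*p)**2 - 32*p)
(c(1) - 133)*(-81) = ((1149 - 544*1 + 64*1**2) - 133)*(-81) = ((1149 - 544 + 64*1) - 133)*(-81) = ((1149 - 544 + 64) - 133)*(-81) = (669 - 133)*(-81) = 536*(-81) = -43416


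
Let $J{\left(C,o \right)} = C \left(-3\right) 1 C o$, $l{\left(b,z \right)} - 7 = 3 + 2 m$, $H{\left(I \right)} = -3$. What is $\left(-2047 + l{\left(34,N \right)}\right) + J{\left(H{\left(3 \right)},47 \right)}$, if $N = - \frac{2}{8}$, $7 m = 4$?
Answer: $- \frac{23134}{7} \approx -3304.9$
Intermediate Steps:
$m = \frac{4}{7}$ ($m = \frac{1}{7} \cdot 4 = \frac{4}{7} \approx 0.57143$)
$N = - \frac{1}{4}$ ($N = \left(-2\right) \frac{1}{8} = - \frac{1}{4} \approx -0.25$)
$l{\left(b,z \right)} = \frac{78}{7}$ ($l{\left(b,z \right)} = 7 + \left(3 + 2 \cdot \frac{4}{7}\right) = 7 + \left(3 + \frac{8}{7}\right) = 7 + \frac{29}{7} = \frac{78}{7}$)
$J{\left(C,o \right)} = - 3 o C^{2}$ ($J{\left(C,o \right)} = - 3 C C o = - 3 o C^{2}$)
$\left(-2047 + l{\left(34,N \right)}\right) + J{\left(H{\left(3 \right)},47 \right)} = \left(-2047 + \frac{78}{7}\right) - 141 \left(-3\right)^{2} = - \frac{14251}{7} - 141 \cdot 9 = - \frac{14251}{7} - 1269 = - \frac{23134}{7}$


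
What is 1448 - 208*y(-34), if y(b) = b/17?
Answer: 1864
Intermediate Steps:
y(b) = b/17 (y(b) = b*(1/17) = b/17)
1448 - 208*y(-34) = 1448 - 208*(-34)/17 = 1448 - 208*(-2) = 1448 + 416 = 1864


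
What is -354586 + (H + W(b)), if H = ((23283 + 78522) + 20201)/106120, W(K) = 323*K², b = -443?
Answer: 3344575664463/53060 ≈ 6.3034e+7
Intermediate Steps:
H = 61003/53060 (H = (101805 + 20201)*(1/106120) = 122006*(1/106120) = 61003/53060 ≈ 1.1497)
-354586 + (H + W(b)) = -354586 + (61003/53060 + 323*(-443)²) = -354586 + (61003/53060 + 323*196249) = -354586 + (61003/53060 + 63388427) = -354586 + 3363389997623/53060 = 3344575664463/53060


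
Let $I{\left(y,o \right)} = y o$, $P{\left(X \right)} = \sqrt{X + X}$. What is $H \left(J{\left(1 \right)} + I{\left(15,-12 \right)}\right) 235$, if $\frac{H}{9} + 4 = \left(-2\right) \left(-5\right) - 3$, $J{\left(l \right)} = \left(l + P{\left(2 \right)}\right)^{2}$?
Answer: $-1084995$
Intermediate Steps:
$P{\left(X \right)} = \sqrt{2} \sqrt{X}$ ($P{\left(X \right)} = \sqrt{2 X} = \sqrt{2} \sqrt{X}$)
$J{\left(l \right)} = \left(2 + l\right)^{2}$ ($J{\left(l \right)} = \left(l + \sqrt{2} \sqrt{2}\right)^{2} = \left(l + 2\right)^{2} = \left(2 + l\right)^{2}$)
$H = 27$ ($H = -36 + 9 \left(\left(-2\right) \left(-5\right) - 3\right) = -36 + 9 \left(10 - 3\right) = -36 + 9 \cdot 7 = -36 + 63 = 27$)
$I{\left(y,o \right)} = o y$
$H \left(J{\left(1 \right)} + I{\left(15,-12 \right)}\right) 235 = 27 \left(\left(2 + 1\right)^{2} - 180\right) 235 = 27 \left(3^{2} - 180\right) 235 = 27 \left(9 - 180\right) 235 = 27 \left(\left(-171\right) 235\right) = 27 \left(-40185\right) = -1084995$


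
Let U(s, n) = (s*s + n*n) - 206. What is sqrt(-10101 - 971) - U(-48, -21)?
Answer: -2539 + 8*I*sqrt(173) ≈ -2539.0 + 105.22*I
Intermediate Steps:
U(s, n) = -206 + n**2 + s**2 (U(s, n) = (s**2 + n**2) - 206 = (n**2 + s**2) - 206 = -206 + n**2 + s**2)
sqrt(-10101 - 971) - U(-48, -21) = sqrt(-10101 - 971) - (-206 + (-21)**2 + (-48)**2) = sqrt(-11072) - (-206 + 441 + 2304) = 8*I*sqrt(173) - 1*2539 = 8*I*sqrt(173) - 2539 = -2539 + 8*I*sqrt(173)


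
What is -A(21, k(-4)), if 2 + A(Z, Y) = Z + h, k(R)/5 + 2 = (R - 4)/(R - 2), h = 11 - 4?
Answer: -26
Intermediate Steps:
h = 7
k(R) = -10 + 5*(-4 + R)/(-2 + R) (k(R) = -10 + 5*((R - 4)/(R - 2)) = -10 + 5*((-4 + R)/(-2 + R)) = -10 + 5*(-4 + R)/(-2 + R))
A(Z, Y) = 5 + Z (A(Z, Y) = -2 + (Z + 7) = -2 + (7 + Z) = 5 + Z)
-A(21, k(-4)) = -(5 + 21) = -1*26 = -26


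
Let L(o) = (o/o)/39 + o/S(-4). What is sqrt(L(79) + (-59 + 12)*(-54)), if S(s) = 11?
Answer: sqrt(468422526)/429 ≈ 50.450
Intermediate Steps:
L(o) = 1/39 + o/11 (L(o) = (o/o)/39 + o/11 = 1*(1/39) + o*(1/11) = 1/39 + o/11)
sqrt(L(79) + (-59 + 12)*(-54)) = sqrt((1/39 + (1/11)*79) + (-59 + 12)*(-54)) = sqrt((1/39 + 79/11) - 47*(-54)) = sqrt(3092/429 + 2538) = sqrt(1091894/429) = sqrt(468422526)/429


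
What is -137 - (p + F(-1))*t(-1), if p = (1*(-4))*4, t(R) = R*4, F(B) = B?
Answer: -205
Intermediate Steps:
t(R) = 4*R
p = -16 (p = -4*4 = -16)
-137 - (p + F(-1))*t(-1) = -137 - (-16 - 1)*4*(-1) = -137 - (-17)*(-4) = -137 - 1*68 = -137 - 68 = -205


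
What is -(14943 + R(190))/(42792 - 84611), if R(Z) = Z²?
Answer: 51043/41819 ≈ 1.2206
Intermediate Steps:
-(14943 + R(190))/(42792 - 84611) = -(14943 + 190²)/(42792 - 84611) = -(14943 + 36100)/(-41819) = -51043*(-1)/41819 = -1*(-51043/41819) = 51043/41819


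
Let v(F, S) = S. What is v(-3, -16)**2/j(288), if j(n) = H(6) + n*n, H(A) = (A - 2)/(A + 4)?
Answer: 640/207361 ≈ 0.0030864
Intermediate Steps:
H(A) = (-2 + A)/(4 + A)
j(n) = 2/5 + n**2 (j(n) = (-2 + 6)/(4 + 6) + n*n = 4/10 + n**2 = (1/10)*4 + n**2 = 2/5 + n**2)
v(-3, -16)**2/j(288) = (-16)**2/(2/5 + 288**2) = 256/(2/5 + 82944) = 256/(414722/5) = 256*(5/414722) = 640/207361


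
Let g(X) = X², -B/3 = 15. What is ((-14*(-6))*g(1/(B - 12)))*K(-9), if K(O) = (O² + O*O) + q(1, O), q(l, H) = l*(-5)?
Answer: 4396/1083 ≈ 4.0591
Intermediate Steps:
q(l, H) = -5*l
B = -45 (B = -3*15 = -45)
K(O) = -5 + 2*O² (K(O) = (O² + O*O) - 5*1 = (O² + O²) - 5 = 2*O² - 5 = -5 + 2*O²)
((-14*(-6))*g(1/(B - 12)))*K(-9) = ((-14*(-6))*(1/(-45 - 12))²)*(-5 + 2*(-9)²) = (84*(1/(-57))²)*(-5 + 2*81) = (84*(-1/57)²)*(-5 + 162) = (84*(1/3249))*157 = (28/1083)*157 = 4396/1083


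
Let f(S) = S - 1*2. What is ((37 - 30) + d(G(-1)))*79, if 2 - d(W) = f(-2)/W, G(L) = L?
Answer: 395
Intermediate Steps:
f(S) = -2 + S (f(S) = S - 2 = -2 + S)
d(W) = 2 + 4/W (d(W) = 2 - (-2 - 2)/W = 2 - (-4)/W = 2 + 4/W)
((37 - 30) + d(G(-1)))*79 = ((37 - 30) + (2 + 4/(-1)))*79 = (7 + (2 + 4*(-1)))*79 = (7 + (2 - 4))*79 = (7 - 2)*79 = 5*79 = 395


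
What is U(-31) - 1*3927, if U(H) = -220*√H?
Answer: -3927 - 220*I*√31 ≈ -3927.0 - 1224.9*I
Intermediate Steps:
U(-31) - 1*3927 = -220*I*√31 - 1*3927 = -220*I*√31 - 3927 = -3927 - 220*I*√31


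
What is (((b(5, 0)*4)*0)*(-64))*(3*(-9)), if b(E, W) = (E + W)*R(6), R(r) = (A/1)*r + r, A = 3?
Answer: 0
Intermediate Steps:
R(r) = 4*r (R(r) = (3/1)*r + r = (3*1)*r + r = 3*r + r = 4*r)
b(E, W) = 24*E + 24*W (b(E, W) = (E + W)*(4*6) = (E + W)*24 = 24*E + 24*W)
(((b(5, 0)*4)*0)*(-64))*(3*(-9)) = ((((24*5 + 24*0)*4)*0)*(-64))*(3*(-9)) = ((((120 + 0)*4)*0)*(-64))*(-27) = (((120*4)*0)*(-64))*(-27) = ((480*0)*(-64))*(-27) = (0*(-64))*(-27) = 0*(-27) = 0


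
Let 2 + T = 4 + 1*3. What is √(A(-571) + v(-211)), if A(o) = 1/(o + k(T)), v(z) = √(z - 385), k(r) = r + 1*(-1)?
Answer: √(-7 + 7938*I*√149)/63 ≈ 3.4937 + 3.4939*I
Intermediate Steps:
T = 5 (T = -2 + (4 + 1*3) = -2 + (4 + 3) = -2 + 7 = 5)
k(r) = -1 + r (k(r) = r - 1 = -1 + r)
v(z) = √(-385 + z)
A(o) = 1/(4 + o) (A(o) = 1/(o + (-1 + 5)) = 1/(o + 4) = 1/(4 + o))
√(A(-571) + v(-211)) = √(1/(4 - 571) + √(-385 - 211)) = √(1/(-567) + √(-596)) = √(-1/567 + 2*I*√149)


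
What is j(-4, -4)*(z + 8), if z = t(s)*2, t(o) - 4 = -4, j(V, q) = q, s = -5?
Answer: -32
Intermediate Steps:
t(o) = 0 (t(o) = 4 - 4 = 0)
z = 0 (z = 0*2 = 0)
j(-4, -4)*(z + 8) = -4*(0 + 8) = -4*8 = -32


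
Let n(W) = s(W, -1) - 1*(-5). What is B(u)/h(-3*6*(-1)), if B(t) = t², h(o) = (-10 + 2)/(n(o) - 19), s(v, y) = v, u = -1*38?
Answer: -722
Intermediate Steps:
u = -38
n(W) = 5 + W (n(W) = W - 1*(-5) = W + 5 = 5 + W)
h(o) = -8/(-14 + o) (h(o) = (-10 + 2)/((5 + o) - 19) = -8/(-14 + o))
B(u)/h(-3*6*(-1)) = (-38)²/((-8/(-14 - 3*6*(-1)))) = 1444/((-8/(-14 - 18*(-1)))) = 1444/((-8/(-14 + 18))) = 1444/((-8/4)) = 1444/((-8*¼)) = 1444/(-2) = 1444*(-½) = -722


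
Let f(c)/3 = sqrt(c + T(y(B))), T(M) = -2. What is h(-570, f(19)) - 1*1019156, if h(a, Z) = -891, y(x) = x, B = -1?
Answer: -1020047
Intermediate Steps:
f(c) = 3*sqrt(-2 + c) (f(c) = 3*sqrt(c - 2) = 3*sqrt(-2 + c))
h(-570, f(19)) - 1*1019156 = -891 - 1*1019156 = -891 - 1019156 = -1020047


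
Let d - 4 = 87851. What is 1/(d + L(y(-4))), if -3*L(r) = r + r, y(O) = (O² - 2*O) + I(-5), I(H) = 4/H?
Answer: 15/1317593 ≈ 1.1384e-5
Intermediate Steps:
y(O) = -⅘ + O² - 2*O (y(O) = (O² - 2*O) + 4/(-5) = (O² - 2*O) + 4*(-⅕) = (O² - 2*O) - ⅘ = -⅘ + O² - 2*O)
d = 87855 (d = 4 + 87851 = 87855)
L(r) = -2*r/3 (L(r) = -(r + r)/3 = -2*r/3)
1/(d + L(y(-4))) = 1/(87855 - 2*(-⅘ + (-4)² - 2*(-4))/3) = 1/(87855 - 2*(-⅘ + 16 + 8)/3) = 1/(87855 - ⅔*116/5) = 1/(87855 - 232/15) = 1/(1317593/15) = 15/1317593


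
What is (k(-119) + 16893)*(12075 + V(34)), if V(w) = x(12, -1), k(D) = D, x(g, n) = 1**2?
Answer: 202562824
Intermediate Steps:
x(g, n) = 1
V(w) = 1
(k(-119) + 16893)*(12075 + V(34)) = (-119 + 16893)*(12075 + 1) = 16774*12076 = 202562824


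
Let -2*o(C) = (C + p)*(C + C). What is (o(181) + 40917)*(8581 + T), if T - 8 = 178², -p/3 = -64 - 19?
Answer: -1486597249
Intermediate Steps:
p = 249 (p = -3*(-64 - 19) = -3*(-83) = 249)
T = 31692 (T = 8 + 178² = 8 + 31684 = 31692)
o(C) = -C*(249 + C) (o(C) = -(C + 249)*(C + C)/2 = -(249 + C)*2*C/2 = -C*(249 + C))
(o(181) + 40917)*(8581 + T) = (-1*181*(249 + 181) + 40917)*(8581 + 31692) = (-1*181*430 + 40917)*40273 = (-77830 + 40917)*40273 = -36913*40273 = -1486597249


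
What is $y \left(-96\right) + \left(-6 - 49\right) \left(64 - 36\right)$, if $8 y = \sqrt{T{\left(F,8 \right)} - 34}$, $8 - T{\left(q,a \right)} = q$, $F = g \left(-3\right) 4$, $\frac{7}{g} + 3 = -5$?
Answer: $-1540 - 6 i \sqrt{146} \approx -1540.0 - 72.498 i$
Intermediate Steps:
$g = - \frac{7}{8}$ ($g = \frac{7}{-3 - 5} = \frac{7}{-8} = 7 \left(- \frac{1}{8}\right) = - \frac{7}{8} \approx -0.875$)
$F = \frac{21}{2}$ ($F = \left(- \frac{7}{8}\right) \left(-3\right) 4 = \frac{21}{8} \cdot 4 = \frac{21}{2} \approx 10.5$)
$T{\left(q,a \right)} = 8 - q$
$y = \frac{i \sqrt{146}}{16}$ ($y = \frac{\sqrt{\left(8 - \frac{21}{2}\right) - 34}}{8} = \frac{\sqrt{- \frac{5}{2} - 34}}{8} = \frac{\sqrt{- \frac{73}{2}}}{8} = \frac{\frac{1}{2} i \sqrt{146}}{8} = \frac{i \sqrt{146}}{16} \approx 0.75519 i$)
$y \left(-96\right) + \left(-6 - 49\right) \left(64 - 36\right) = \frac{i \sqrt{146}}{16} \left(-96\right) + \left(-6 - 49\right) \left(64 - 36\right) = - 6 i \sqrt{146} - 1540 = -1540 - 6 i \sqrt{146}$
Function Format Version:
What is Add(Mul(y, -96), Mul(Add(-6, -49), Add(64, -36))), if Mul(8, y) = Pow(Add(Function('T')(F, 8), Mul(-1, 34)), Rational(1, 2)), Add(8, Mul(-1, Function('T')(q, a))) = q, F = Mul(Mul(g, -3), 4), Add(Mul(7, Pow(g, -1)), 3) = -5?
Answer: Add(-1540, Mul(-6, I, Pow(146, Rational(1, 2)))) ≈ Add(-1540.0, Mul(-72.498, I))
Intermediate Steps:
g = Rational(-7, 8) (g = Mul(7, Pow(Add(-3, -5), -1)) = Mul(7, Pow(-8, -1)) = Mul(7, Rational(-1, 8)) = Rational(-7, 8) ≈ -0.87500)
F = Rational(21, 2) (F = Mul(Mul(Rational(-7, 8), -3), 4) = Mul(Rational(21, 8), 4) = Rational(21, 2) ≈ 10.500)
Function('T')(q, a) = Add(8, Mul(-1, q))
y = Mul(Rational(1, 16), I, Pow(146, Rational(1, 2))) (y = Mul(Rational(1, 8), Pow(Add(Add(8, Mul(-1, Rational(21, 2))), Mul(-1, 34)), Rational(1, 2))) = Mul(Rational(1, 8), Pow(Add(Add(8, Rational(-21, 2)), -34), Rational(1, 2))) = Mul(Rational(1, 8), Pow(Add(Rational(-5, 2), -34), Rational(1, 2))) = Mul(Rational(1, 8), Pow(Rational(-73, 2), Rational(1, 2))) = Mul(Rational(1, 8), Mul(Rational(1, 2), I, Pow(146, Rational(1, 2)))) = Mul(Rational(1, 16), I, Pow(146, Rational(1, 2))) ≈ Mul(0.75519, I))
Add(Mul(y, -96), Mul(Add(-6, -49), Add(64, -36))) = Add(Mul(Mul(Rational(1, 16), I, Pow(146, Rational(1, 2))), -96), Mul(Add(-6, -49), Add(64, -36))) = Add(Mul(-6, I, Pow(146, Rational(1, 2))), Mul(-55, 28)) = Add(Mul(-6, I, Pow(146, Rational(1, 2))), -1540) = Add(-1540, Mul(-6, I, Pow(146, Rational(1, 2))))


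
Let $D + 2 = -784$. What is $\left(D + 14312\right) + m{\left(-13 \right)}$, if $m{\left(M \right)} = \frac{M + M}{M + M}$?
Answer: $13527$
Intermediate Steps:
$m{\left(M \right)} = 1$ ($m{\left(M \right)} = \frac{2 M}{2 M} = 2 M \frac{1}{2 M} = 1$)
$D = -786$ ($D = -2 - 784 = -786$)
$\left(D + 14312\right) + m{\left(-13 \right)} = \left(-786 + 14312\right) + 1 = 13526 + 1 = 13527$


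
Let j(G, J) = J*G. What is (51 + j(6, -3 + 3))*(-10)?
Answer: -510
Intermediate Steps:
j(G, J) = G*J
(51 + j(6, -3 + 3))*(-10) = (51 + 6*(-3 + 3))*(-10) = (51 + 6*0)*(-10) = (51 + 0)*(-10) = 51*(-10) = -510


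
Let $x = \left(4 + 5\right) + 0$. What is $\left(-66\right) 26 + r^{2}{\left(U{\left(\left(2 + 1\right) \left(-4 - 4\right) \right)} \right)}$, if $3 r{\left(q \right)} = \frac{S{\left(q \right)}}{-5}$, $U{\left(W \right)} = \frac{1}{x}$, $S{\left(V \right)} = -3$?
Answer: $- \frac{42899}{25} \approx -1716.0$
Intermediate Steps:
$x = 9$ ($x = 9 + 0 = 9$)
$U{\left(W \right)} = \frac{1}{9}$
$r{\left(q \right)} = \frac{1}{5}$ ($r{\left(q \right)} = \frac{\left(-3\right) \frac{1}{-5}}{3} = \frac{\left(-3\right) \left(- \frac{1}{5}\right)}{3} = \frac{1}{3} \cdot \frac{3}{5} = \frac{1}{5}$)
$\left(-66\right) 26 + r^{2}{\left(U{\left(\left(2 + 1\right) \left(-4 - 4\right) \right)} \right)} = \left(-66\right) 26 + \left(\frac{1}{5}\right)^{2} = -1716 + \frac{1}{25} = - \frac{42899}{25}$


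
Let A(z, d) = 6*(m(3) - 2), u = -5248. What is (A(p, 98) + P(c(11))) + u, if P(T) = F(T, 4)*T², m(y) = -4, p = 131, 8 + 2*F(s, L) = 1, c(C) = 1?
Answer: -10575/2 ≈ -5287.5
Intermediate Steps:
F(s, L) = -7/2 (F(s, L) = -4 + (½)*1 = -4 + ½ = -7/2)
A(z, d) = -36 (A(z, d) = 6*(-4 - 2) = 6*(-6) = -36)
P(T) = -7*T²/2
(A(p, 98) + P(c(11))) + u = (-36 - 7/2*1²) - 5248 = (-36 - 7/2*1) - 5248 = (-36 - 7/2) - 5248 = -79/2 - 5248 = -10575/2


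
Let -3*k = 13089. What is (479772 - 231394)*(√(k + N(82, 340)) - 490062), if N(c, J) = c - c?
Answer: -121720619436 + 248378*I*√4363 ≈ -1.2172e+11 + 1.6406e+7*I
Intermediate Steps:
k = -4363 (k = -⅓*13089 = -4363)
N(c, J) = 0
(479772 - 231394)*(√(k + N(82, 340)) - 490062) = (479772 - 231394)*(√(-4363 + 0) - 490062) = 248378*(√(-4363) - 490062) = 248378*(I*√4363 - 490062) = 248378*(-490062 + I*√4363) = -121720619436 + 248378*I*√4363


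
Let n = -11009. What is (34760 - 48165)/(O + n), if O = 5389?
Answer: 2681/1124 ≈ 2.3852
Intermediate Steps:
(34760 - 48165)/(O + n) = (34760 - 48165)/(5389 - 11009) = -13405/(-5620) = -13405*(-1/5620) = 2681/1124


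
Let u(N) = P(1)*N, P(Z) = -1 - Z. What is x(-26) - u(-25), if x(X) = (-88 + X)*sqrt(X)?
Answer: -50 - 114*I*sqrt(26) ≈ -50.0 - 581.29*I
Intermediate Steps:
x(X) = sqrt(X)*(-88 + X)
u(N) = -2*N (u(N) = (-1 - 1*1)*N = (-1 - 1)*N = -2*N)
x(-26) - u(-25) = sqrt(-26)*(-88 - 26) - (-2)*(-25) = (I*sqrt(26))*(-114) - 1*50 = -114*I*sqrt(26) - 50 = -50 - 114*I*sqrt(26)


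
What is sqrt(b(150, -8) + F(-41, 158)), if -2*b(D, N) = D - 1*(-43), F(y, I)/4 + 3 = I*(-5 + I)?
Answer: 5*sqrt(15454)/2 ≈ 310.79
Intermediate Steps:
F(y, I) = -12 + 4*I*(-5 + I) (F(y, I) = -12 + 4*(I*(-5 + I)) = -12 + 4*I*(-5 + I))
b(D, N) = -43/2 - D/2 (b(D, N) = -(D - 1*(-43))/2 = -(D + 43)/2 = -(43 + D)/2 = -43/2 - D/2)
sqrt(b(150, -8) + F(-41, 158)) = sqrt((-43/2 - 1/2*150) + (-12 - 20*158 + 4*158**2)) = sqrt((-43/2 - 75) + (-12 - 3160 + 4*24964)) = sqrt(-193/2 + (-12 - 3160 + 99856)) = sqrt(-193/2 + 96684) = sqrt(193175/2) = 5*sqrt(15454)/2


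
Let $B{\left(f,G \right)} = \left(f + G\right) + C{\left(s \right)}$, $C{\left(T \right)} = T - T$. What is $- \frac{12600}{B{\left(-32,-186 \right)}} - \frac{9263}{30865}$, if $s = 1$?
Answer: $\frac{193439833}{3364285} \approx 57.498$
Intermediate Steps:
$C{\left(T \right)} = 0$
$B{\left(f,G \right)} = G + f$ ($B{\left(f,G \right)} = \left(f + G\right) + 0 = \left(G + f\right) + 0 = G + f$)
$- \frac{12600}{B{\left(-32,-186 \right)}} - \frac{9263}{30865} = - \frac{12600}{-186 - 32} - \frac{9263}{30865} = - \frac{12600}{-218} - \frac{9263}{30865} = \left(-12600\right) \left(- \frac{1}{218}\right) - \frac{9263}{30865} = \frac{6300}{109} - \frac{9263}{30865} = \frac{193439833}{3364285}$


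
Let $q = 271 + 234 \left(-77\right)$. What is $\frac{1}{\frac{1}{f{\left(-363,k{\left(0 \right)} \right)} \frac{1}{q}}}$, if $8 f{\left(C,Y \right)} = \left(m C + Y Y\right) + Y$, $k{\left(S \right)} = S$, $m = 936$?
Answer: $\frac{42471}{17747} \approx 2.3931$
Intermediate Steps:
$f{\left(C,Y \right)} = 117 C + \frac{Y}{8} + \frac{Y^{2}}{8}$ ($f{\left(C,Y \right)} = \frac{\left(936 C + Y Y\right) + Y}{8} = \frac{\left(936 C + Y^{2}\right) + Y}{8} = \frac{\left(Y^{2} + 936 C\right) + Y}{8} = \frac{Y + Y^{2} + 936 C}{8} = 117 C + \frac{Y}{8} + \frac{Y^{2}}{8}$)
$q = -17747$ ($q = 271 - 18018 = -17747$)
$\frac{1}{\frac{1}{f{\left(-363,k{\left(0 \right)} \right)} \frac{1}{q}}} = \frac{1}{\frac{1}{\left(117 \left(-363\right) + \frac{1}{8} \cdot 0 + \frac{0^{2}}{8}\right) \frac{1}{-17747}}} = \frac{1}{\frac{1}{\left(-42471 + 0 + \frac{1}{8} \cdot 0\right) \left(- \frac{1}{17747}\right)}} = \frac{1}{\frac{1}{\left(-42471 + 0 + 0\right) \left(- \frac{1}{17747}\right)}} = \frac{1}{\frac{1}{\left(-42471\right) \left(- \frac{1}{17747}\right)}} = \frac{1}{\frac{1}{\frac{42471}{17747}}} = \frac{1}{\frac{17747}{42471}} = \frac{42471}{17747}$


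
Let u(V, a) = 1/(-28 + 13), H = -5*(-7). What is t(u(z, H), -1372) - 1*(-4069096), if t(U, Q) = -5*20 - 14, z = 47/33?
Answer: 4068982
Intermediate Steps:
z = 47/33 (z = 47*(1/33) = 47/33 ≈ 1.4242)
H = 35
u(V, a) = -1/15 (u(V, a) = 1/(-15) = -1/15)
t(U, Q) = -114 (t(U, Q) = -100 - 14 = -114)
t(u(z, H), -1372) - 1*(-4069096) = -114 - 1*(-4069096) = -114 + 4069096 = 4068982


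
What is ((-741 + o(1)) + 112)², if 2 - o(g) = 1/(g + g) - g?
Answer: 1570009/4 ≈ 3.9250e+5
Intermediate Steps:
o(g) = 2 + g - 1/(2*g) (o(g) = 2 - (1/(g + g) - g) = 2 - (1/(2*g) - g) = 2 + (g - 1/(2*g)) = 2 + g - 1/(2*g))
((-741 + o(1)) + 112)² = ((-741 + (2 + 1 - ½/1)) + 112)² = ((-741 + (2 + 1 - ½*1)) + 112)² = ((-741 + (2 + 1 - ½)) + 112)² = ((-741 + 5/2) + 112)² = (-1477/2 + 112)² = (-1253/2)² = 1570009/4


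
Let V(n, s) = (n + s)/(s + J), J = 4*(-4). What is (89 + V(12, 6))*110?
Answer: 9592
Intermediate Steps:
J = -16
V(n, s) = (n + s)/(-16 + s) (V(n, s) = (n + s)/(s - 16) = (n + s)/(-16 + s))
(89 + V(12, 6))*110 = (89 + (12 + 6)/(-16 + 6))*110 = (89 + 18/(-10))*110 = (89 - ⅒*18)*110 = (89 - 9/5)*110 = (436/5)*110 = 9592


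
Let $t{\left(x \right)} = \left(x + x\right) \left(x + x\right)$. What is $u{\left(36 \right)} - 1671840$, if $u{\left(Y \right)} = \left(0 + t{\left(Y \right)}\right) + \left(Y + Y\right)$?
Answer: $-1666584$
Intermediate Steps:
$t{\left(x \right)} = 4 x^{2}$ ($t{\left(x \right)} = 2 x 2 x = 4 x^{2}$)
$u{\left(Y \right)} = 2 Y + 4 Y^{2}$ ($u{\left(Y \right)} = \left(0 + 4 Y^{2}\right) + \left(Y + Y\right) = 4 Y^{2} + 2 Y = 2 Y + 4 Y^{2}$)
$u{\left(36 \right)} - 1671840 = 2 \cdot 36 \left(1 + 2 \cdot 36\right) - 1671840 = 2 \cdot 36 \left(1 + 72\right) - 1671840 = 2 \cdot 36 \cdot 73 - 1671840 = 5256 - 1671840 = -1666584$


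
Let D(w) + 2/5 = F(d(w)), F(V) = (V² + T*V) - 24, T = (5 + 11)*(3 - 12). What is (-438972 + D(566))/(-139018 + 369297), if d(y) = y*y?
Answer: 73272426054/164485 ≈ 4.4547e+5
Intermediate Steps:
d(y) = y²
T = -144 (T = 16*(-9) = -144)
F(V) = -24 + V² - 144*V (F(V) = (V² - 144*V) - 24 = -24 + V² - 144*V)
D(w) = -122/5 + w⁴ - 144*w² (D(w) = -⅖ + (-24 + (w²)² - 144*w²) = -⅖ + (-24 + w⁴ - 144*w²) = -122/5 + w⁴ - 144*w²)
(-438972 + D(566))/(-139018 + 369297) = (-438972 + (-122/5 + 566⁴ - 144*566²))/(-139018 + 369297) = (-438972 + (-122/5 + 102627966736 - 144*320356))/230279 = (-438972 + (-122/5 + 102627966736 - 46131264))*(1/230279) = (-438972 + 512909177238/5)*(1/230279) = (512906982378/5)*(1/230279) = 73272426054/164485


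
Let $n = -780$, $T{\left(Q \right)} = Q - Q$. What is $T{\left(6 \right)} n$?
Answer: $0$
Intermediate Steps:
$T{\left(Q \right)} = 0$
$T{\left(6 \right)} n = 0 \left(-780\right) = 0$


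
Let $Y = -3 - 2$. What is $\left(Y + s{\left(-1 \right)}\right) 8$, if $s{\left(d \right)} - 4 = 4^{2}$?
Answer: $120$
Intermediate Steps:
$s{\left(d \right)} = 20$ ($s{\left(d \right)} = 4 + 4^{2} = 4 + 16 = 20$)
$Y = -5$
$\left(Y + s{\left(-1 \right)}\right) 8 = \left(-5 + 20\right) 8 = 15 \cdot 8 = 120$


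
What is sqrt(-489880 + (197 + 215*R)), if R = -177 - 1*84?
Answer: I*sqrt(545798) ≈ 738.78*I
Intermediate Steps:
R = -261 (R = -177 - 84 = -261)
sqrt(-489880 + (197 + 215*R)) = sqrt(-489880 + (197 + 215*(-261))) = sqrt(-489880 + (197 - 56115)) = sqrt(-489880 - 55918) = sqrt(-545798) = I*sqrt(545798)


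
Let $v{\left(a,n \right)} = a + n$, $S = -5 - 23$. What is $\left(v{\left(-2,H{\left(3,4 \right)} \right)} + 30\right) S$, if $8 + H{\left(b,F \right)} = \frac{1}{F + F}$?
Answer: $- \frac{1127}{2} \approx -563.5$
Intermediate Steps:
$H{\left(b,F \right)} = -8 + \frac{1}{2 F}$ ($H{\left(b,F \right)} = -8 + \frac{1}{F + F} = -8 + \frac{1}{2 F}$)
$S = -28$
$\left(v{\left(-2,H{\left(3,4 \right)} \right)} + 30\right) S = \left(\left(-2 - \left(8 - \frac{1}{2 \cdot 4}\right)\right) + 30\right) \left(-28\right) = \left(\left(-2 + \left(-8 + \frac{1}{2} \cdot \frac{1}{4}\right)\right) + 30\right) \left(-28\right) = \left(\left(-2 + \left(-8 + \frac{1}{8}\right)\right) + 30\right) \left(-28\right) = \left(\left(-2 - \frac{63}{8}\right) + 30\right) \left(-28\right) = \left(- \frac{79}{8} + 30\right) \left(-28\right) = \frac{161}{8} \left(-28\right) = - \frac{1127}{2}$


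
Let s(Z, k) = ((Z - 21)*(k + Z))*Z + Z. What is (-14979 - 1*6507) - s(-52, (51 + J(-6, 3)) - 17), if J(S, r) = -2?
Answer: 54486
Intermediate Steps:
s(Z, k) = Z + Z*(-21 + Z)*(Z + k) (s(Z, k) = ((-21 + Z)*(Z + k))*Z + Z = Z*(-21 + Z)*(Z + k) + Z = Z + Z*(-21 + Z)*(Z + k))
(-14979 - 1*6507) - s(-52, (51 + J(-6, 3)) - 17) = (-14979 - 1*6507) - (-52)*(1 + (-52)² - 21*(-52) - 21*((51 - 2) - 17) - 52*((51 - 2) - 17)) = (-14979 - 6507) - (-52)*(1 + 2704 + 1092 - 21*(49 - 17) - 52*(49 - 17)) = -21486 - (-52)*(1 + 2704 + 1092 - 21*32 - 52*32) = -21486 - (-52)*(1 + 2704 + 1092 - 672 - 1664) = -21486 - (-52)*1461 = -21486 - 1*(-75972) = -21486 + 75972 = 54486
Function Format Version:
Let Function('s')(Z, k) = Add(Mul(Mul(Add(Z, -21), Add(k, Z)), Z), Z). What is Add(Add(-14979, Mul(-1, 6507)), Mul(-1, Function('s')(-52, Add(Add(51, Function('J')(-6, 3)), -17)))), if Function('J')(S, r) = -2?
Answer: 54486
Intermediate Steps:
Function('s')(Z, k) = Add(Z, Mul(Z, Add(-21, Z), Add(Z, k))) (Function('s')(Z, k) = Add(Mul(Mul(Add(-21, Z), Add(Z, k)), Z), Z) = Add(Mul(Z, Add(-21, Z), Add(Z, k)), Z) = Add(Z, Mul(Z, Add(-21, Z), Add(Z, k))))
Add(Add(-14979, Mul(-1, 6507)), Mul(-1, Function('s')(-52, Add(Add(51, Function('J')(-6, 3)), -17)))) = Add(Add(-14979, Mul(-1, 6507)), Mul(-1, Mul(-52, Add(1, Pow(-52, 2), Mul(-21, -52), Mul(-21, Add(Add(51, -2), -17)), Mul(-52, Add(Add(51, -2), -17)))))) = Add(Add(-14979, -6507), Mul(-1, Mul(-52, Add(1, 2704, 1092, Mul(-21, Add(49, -17)), Mul(-52, Add(49, -17)))))) = Add(-21486, Mul(-1, Mul(-52, Add(1, 2704, 1092, Mul(-21, 32), Mul(-52, 32))))) = Add(-21486, Mul(-1, Mul(-52, Add(1, 2704, 1092, -672, -1664)))) = Add(-21486, Mul(-1, Mul(-52, 1461))) = Add(-21486, Mul(-1, -75972)) = Add(-21486, 75972) = 54486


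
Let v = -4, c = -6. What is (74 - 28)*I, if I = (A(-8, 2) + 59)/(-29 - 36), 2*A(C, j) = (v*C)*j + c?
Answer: -4048/65 ≈ -62.277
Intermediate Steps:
A(C, j) = -3 - 2*C*j (A(C, j) = ((-4*C)*j - 6)/2 = (-4*C*j - 6)/2 = (-6 - 4*C*j)/2 = -3 - 2*C*j)
I = -88/65 (I = ((-3 - 2*(-8)*2) + 59)/(-29 - 36) = ((-3 + 32) + 59)/(-65) = (29 + 59)*(-1/65) = 88*(-1/65) = -88/65 ≈ -1.3538)
(74 - 28)*I = (74 - 28)*(-88/65) = 46*(-88/65) = -4048/65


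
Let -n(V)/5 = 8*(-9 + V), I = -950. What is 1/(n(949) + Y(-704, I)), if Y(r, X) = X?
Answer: -1/38550 ≈ -2.5940e-5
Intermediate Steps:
n(V) = 360 - 40*V (n(V) = -40*(-9 + V) = -5*(-72 + 8*V) = 360 - 40*V)
1/(n(949) + Y(-704, I)) = 1/((360 - 40*949) - 950) = 1/((360 - 37960) - 950) = 1/(-37600 - 950) = 1/(-38550) = -1/38550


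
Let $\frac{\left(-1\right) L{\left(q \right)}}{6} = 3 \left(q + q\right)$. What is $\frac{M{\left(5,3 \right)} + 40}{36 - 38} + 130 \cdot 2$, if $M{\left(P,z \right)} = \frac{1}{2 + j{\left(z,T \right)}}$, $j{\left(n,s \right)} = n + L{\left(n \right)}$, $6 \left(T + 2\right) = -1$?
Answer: $\frac{49441}{206} \approx 240.0$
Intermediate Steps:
$T = - \frac{13}{6}$ ($T = -2 + \frac{1}{6} \left(-1\right) = -2 - \frac{1}{6} = - \frac{13}{6} \approx -2.1667$)
$L{\left(q \right)} = - 36 q$ ($L{\left(q \right)} = - 6 \cdot 3 \left(q + q\right) = - 6 \cdot 3 \cdot 2 q = - 6 \cdot 6 q = - 36 q$)
$j{\left(n,s \right)} = - 35 n$ ($j{\left(n,s \right)} = n - 36 n = - 35 n$)
$M{\left(P,z \right)} = \frac{1}{2 - 35 z}$
$\frac{M{\left(5,3 \right)} + 40}{36 - 38} + 130 \cdot 2 = \frac{\frac{1}{2 - 105} + 40}{36 - 38} + 130 \cdot 2 = \frac{\frac{1}{2 - 105} + 40}{-2} + 260 = \left(\frac{1}{-103} + 40\right) \left(- \frac{1}{2}\right) + 260 = \left(- \frac{1}{103} + 40\right) \left(- \frac{1}{2}\right) + 260 = \frac{4119}{103} \left(- \frac{1}{2}\right) + 260 = - \frac{4119}{206} + 260 = \frac{49441}{206}$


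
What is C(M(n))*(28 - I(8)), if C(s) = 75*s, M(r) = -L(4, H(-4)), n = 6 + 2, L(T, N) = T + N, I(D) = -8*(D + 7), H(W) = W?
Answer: 0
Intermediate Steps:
I(D) = -56 - 8*D (I(D) = -8*(7 + D) = -56 - 8*D)
L(T, N) = N + T
n = 8
M(r) = 0 (M(r) = -(-4 + 4) = -1*0 = 0)
C(M(n))*(28 - I(8)) = (75*0)*(28 - (-56 - 8*8)) = 0*(28 - (-56 - 64)) = 0*(28 - 1*(-120)) = 0*(28 + 120) = 0*148 = 0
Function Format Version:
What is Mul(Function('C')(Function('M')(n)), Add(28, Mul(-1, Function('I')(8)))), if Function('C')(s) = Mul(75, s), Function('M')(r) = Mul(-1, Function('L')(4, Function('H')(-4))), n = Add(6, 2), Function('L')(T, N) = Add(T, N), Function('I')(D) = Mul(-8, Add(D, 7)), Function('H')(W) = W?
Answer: 0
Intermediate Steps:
Function('I')(D) = Add(-56, Mul(-8, D)) (Function('I')(D) = Mul(-8, Add(7, D)) = Add(-56, Mul(-8, D)))
Function('L')(T, N) = Add(N, T)
n = 8
Function('M')(r) = 0 (Function('M')(r) = Mul(-1, Add(-4, 4)) = Mul(-1, 0) = 0)
Mul(Function('C')(Function('M')(n)), Add(28, Mul(-1, Function('I')(8)))) = Mul(Mul(75, 0), Add(28, Mul(-1, Add(-56, Mul(-8, 8))))) = Mul(0, Add(28, Mul(-1, Add(-56, -64)))) = Mul(0, Add(28, Mul(-1, -120))) = Mul(0, Add(28, 120)) = Mul(0, 148) = 0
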